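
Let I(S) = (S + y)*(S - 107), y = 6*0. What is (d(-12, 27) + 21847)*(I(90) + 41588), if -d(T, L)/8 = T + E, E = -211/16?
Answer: 883218813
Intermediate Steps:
E = -211/16 (E = -211*1/16 = -211/16 ≈ -13.188)
y = 0
I(S) = S*(-107 + S) (I(S) = (S + 0)*(S - 107) = S*(-107 + S))
d(T, L) = 211/2 - 8*T (d(T, L) = -8*(T - 211/16) = -8*(-211/16 + T) = 211/2 - 8*T)
(d(-12, 27) + 21847)*(I(90) + 41588) = ((211/2 - 8*(-12)) + 21847)*(90*(-107 + 90) + 41588) = ((211/2 + 96) + 21847)*(90*(-17) + 41588) = (403/2 + 21847)*(-1530 + 41588) = (44097/2)*40058 = 883218813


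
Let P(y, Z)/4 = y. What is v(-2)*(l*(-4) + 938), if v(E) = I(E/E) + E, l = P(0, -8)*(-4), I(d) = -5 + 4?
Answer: -2814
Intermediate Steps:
P(y, Z) = 4*y
I(d) = -1
l = 0 (l = (4*0)*(-4) = 0*(-4) = 0)
v(E) = -1 + E
v(-2)*(l*(-4) + 938) = (-1 - 2)*(0*(-4) + 938) = -3*(0 + 938) = -3*938 = -2814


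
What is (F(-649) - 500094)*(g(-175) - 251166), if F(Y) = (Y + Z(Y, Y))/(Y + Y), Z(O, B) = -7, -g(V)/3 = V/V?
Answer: 81519580932582/649 ≈ 1.2561e+11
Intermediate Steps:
g(V) = -3 (g(V) = -3*V/V = -3*1 = -3)
F(Y) = (-7 + Y)/(2*Y) (F(Y) = (Y - 7)/(Y + Y) = (-7 + Y)/((2*Y)) = (-7 + Y)*(1/(2*Y)) = (-7 + Y)/(2*Y))
(F(-649) - 500094)*(g(-175) - 251166) = ((½)*(-7 - 649)/(-649) - 500094)*(-3 - 251166) = ((½)*(-1/649)*(-656) - 500094)*(-251169) = (328/649 - 500094)*(-251169) = -324560678/649*(-251169) = 81519580932582/649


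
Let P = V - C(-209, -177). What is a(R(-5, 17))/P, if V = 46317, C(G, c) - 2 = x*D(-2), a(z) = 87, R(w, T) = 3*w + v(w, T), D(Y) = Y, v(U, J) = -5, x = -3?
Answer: 87/46309 ≈ 0.0018787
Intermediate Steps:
R(w, T) = -5 + 3*w (R(w, T) = 3*w - 5 = -5 + 3*w)
C(G, c) = 8 (C(G, c) = 2 - 3*(-2) = 2 + 6 = 8)
P = 46309 (P = 46317 - 1*8 = 46317 - 8 = 46309)
a(R(-5, 17))/P = 87/46309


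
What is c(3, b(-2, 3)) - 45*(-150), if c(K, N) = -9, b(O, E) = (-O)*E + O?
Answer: 6741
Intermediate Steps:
b(O, E) = O - E*O (b(O, E) = -E*O + O = O - E*O)
c(3, b(-2, 3)) - 45*(-150) = -9 - 45*(-150) = -9 + 6750 = 6741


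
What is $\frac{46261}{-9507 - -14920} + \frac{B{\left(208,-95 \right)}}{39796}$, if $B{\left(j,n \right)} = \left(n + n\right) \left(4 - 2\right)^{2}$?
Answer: $\frac{459222219}{53853937} \approx 8.5272$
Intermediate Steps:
$B{\left(j,n \right)} = 8 n$ ($B{\left(j,n \right)} = 2 n 2^{2} = 2 n 4 = 8 n$)
$\frac{46261}{-9507 - -14920} + \frac{B{\left(208,-95 \right)}}{39796} = \frac{46261}{-9507 - -14920} + \frac{8 \left(-95\right)}{39796} = \frac{46261}{-9507 + 14920} - \frac{190}{9949} = \frac{46261}{5413} - \frac{190}{9949} = \frac{459222219}{53853937}$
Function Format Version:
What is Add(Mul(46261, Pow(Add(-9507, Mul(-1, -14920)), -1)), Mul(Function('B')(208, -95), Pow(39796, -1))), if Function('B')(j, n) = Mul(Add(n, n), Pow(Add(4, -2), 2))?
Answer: Rational(459222219, 53853937) ≈ 8.5272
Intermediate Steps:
Function('B')(j, n) = Mul(8, n) (Function('B')(j, n) = Mul(Mul(2, n), Pow(2, 2)) = Mul(Mul(2, n), 4) = Mul(8, n))
Add(Mul(46261, Pow(Add(-9507, Mul(-1, -14920)), -1)), Mul(Function('B')(208, -95), Pow(39796, -1))) = Add(Mul(46261, Pow(Add(-9507, Mul(-1, -14920)), -1)), Mul(Mul(8, -95), Pow(39796, -1))) = Add(Mul(46261, Pow(Add(-9507, 14920), -1)), Mul(-760, Rational(1, 39796))) = Add(Mul(46261, Pow(5413, -1)), Rational(-190, 9949)) = Add(Mul(46261, Rational(1, 5413)), Rational(-190, 9949)) = Add(Rational(46261, 5413), Rational(-190, 9949)) = Rational(459222219, 53853937)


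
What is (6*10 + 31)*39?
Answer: 3549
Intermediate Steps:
(6*10 + 31)*39 = (60 + 31)*39 = 91*39 = 3549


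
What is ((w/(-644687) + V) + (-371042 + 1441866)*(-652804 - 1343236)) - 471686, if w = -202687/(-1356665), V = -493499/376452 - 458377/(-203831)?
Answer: -143446121423400288175472186549931979/67112184872149482664260 ≈ -2.1374e+12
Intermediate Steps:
V = 71966543735/76732587612 (V = -493499*1/376452 - 458377*(-1/203831) = -493499/376452 + 458377/203831 = 71966543735/76732587612 ≈ 0.93789)
w = 202687/1356665 (w = -202687*(-1/1356665) = 202687/1356665 ≈ 0.14940)
((w/(-644687) + V) + (-371042 + 1441866)*(-652804 - 1343236)) - 471686 = (((202687/1356665)/(-644687) + 71966543735/76732587612) + (-371042 + 1441866)*(-652804 - 1343236)) - 471686 = (((202687/1356665)*(-1/644687) + 71966543735/76732587612) + 1070824*(-1996040)) - 471686 = ((-202687/874624288855 + 71966543735/76732587612) - 2137407536960) - 471686 = (62943671582878645259981/67112184872149482664260 - 2137407536960) - 471686 = -143446089767522254570771306575789619/67112184872149482664260 - 471686 = -143446121423400288175472186549931979/67112184872149482664260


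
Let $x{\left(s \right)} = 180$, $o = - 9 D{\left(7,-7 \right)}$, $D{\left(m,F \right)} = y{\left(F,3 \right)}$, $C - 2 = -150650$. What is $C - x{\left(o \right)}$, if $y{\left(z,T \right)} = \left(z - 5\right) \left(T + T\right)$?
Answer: $-150828$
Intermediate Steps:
$C = -150648$ ($C = 2 - 150650 = -150648$)
$y{\left(z,T \right)} = 2 T \left(-5 + z\right)$ ($y{\left(z,T \right)} = \left(-5 + z\right) 2 T = 2 T \left(-5 + z\right)$)
$D{\left(m,F \right)} = -30 + 6 F$ ($D{\left(m,F \right)} = 2 \cdot 3 \left(-5 + F\right) = -30 + 6 F$)
$o = 648$ ($o = - 9 \left(-30 + 6 \left(-7\right)\right) = - 9 \left(-30 - 42\right) = \left(-9\right) \left(-72\right) = 648$)
$C - x{\left(o \right)} = -150648 - 180 = -150828$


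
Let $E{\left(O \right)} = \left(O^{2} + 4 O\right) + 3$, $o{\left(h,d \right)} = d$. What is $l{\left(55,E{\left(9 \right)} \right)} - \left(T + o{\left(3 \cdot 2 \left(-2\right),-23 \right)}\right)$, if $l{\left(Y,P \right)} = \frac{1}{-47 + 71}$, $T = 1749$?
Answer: $- \frac{41423}{24} \approx -1726.0$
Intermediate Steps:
$E{\left(O \right)} = 3 + O^{2} + 4 O$
$l{\left(Y,P \right)} = \frac{1}{24}$
$l{\left(55,E{\left(9 \right)} \right)} - \left(T + o{\left(3 \cdot 2 \left(-2\right),-23 \right)}\right) = \frac{1}{24} - \left(1749 - 23\right) = \frac{1}{24} - 1726 = - \frac{41423}{24}$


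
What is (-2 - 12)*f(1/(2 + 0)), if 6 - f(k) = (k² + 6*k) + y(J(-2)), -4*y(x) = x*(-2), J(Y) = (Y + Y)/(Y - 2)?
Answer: -63/2 ≈ -31.500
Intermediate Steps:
J(Y) = 2*Y/(-2 + Y) (J(Y) = (2*Y)/(-2 + Y) = 2*Y/(-2 + Y))
y(x) = x/2 (y(x) = -x*(-2)/4 = -(-1)*x/2 = x/2)
f(k) = 11/2 - k² - 6*k (f(k) = 6 - ((k² + 6*k) + (2*(-2)/(-2 - 2))/2) = 6 - ((k² + 6*k) + (2*(-2)/(-4))/2) = 6 - ((k² + 6*k) + (2*(-2)*(-¼))/2) = 6 - ((k² + 6*k) + (½)*1) = 6 - ((k² + 6*k) + ½) = 6 - (½ + k² + 6*k) = 6 + (-½ - k² - 6*k) = 11/2 - k² - 6*k)
(-2 - 12)*f(1/(2 + 0)) = (-2 - 12)*(11/2 - (1/(2 + 0))² - 6/(2 + 0)) = -14*(11/2 - (1/2)² - 6/2) = -14*(11/2 - (½)² - 6*½) = -14*(11/2 - 1*¼ - 3) = -14*(11/2 - ¼ - 3) = -14*9/4 = -63/2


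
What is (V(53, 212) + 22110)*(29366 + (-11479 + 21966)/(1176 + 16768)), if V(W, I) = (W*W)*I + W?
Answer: 325484198574961/17944 ≈ 1.8139e+10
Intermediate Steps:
V(W, I) = W + I*W**2 (V(W, I) = W**2*I + W = I*W**2 + W = W + I*W**2)
(V(53, 212) + 22110)*(29366 + (-11479 + 21966)/(1176 + 16768)) = (53*(1 + 212*53) + 22110)*(29366 + (-11479 + 21966)/(1176 + 16768)) = (53*(1 + 11236) + 22110)*(29366 + 10487/17944) = (53*11237 + 22110)*(29366 + 10487*(1/17944)) = (595561 + 22110)*(29366 + 10487/17944) = 617671*(526953991/17944) = 325484198574961/17944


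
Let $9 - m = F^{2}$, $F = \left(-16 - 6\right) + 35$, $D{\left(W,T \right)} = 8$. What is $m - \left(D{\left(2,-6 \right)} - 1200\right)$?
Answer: $1032$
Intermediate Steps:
$F = 13$ ($F = -22 + 35 = 13$)
$m = -160$ ($m = 9 - 13^{2} = 9 - 169 = -160$)
$m - \left(D{\left(2,-6 \right)} - 1200\right) = -160 - \left(8 - 1200\right) = -160 - -1192 = -160 + 1192 = 1032$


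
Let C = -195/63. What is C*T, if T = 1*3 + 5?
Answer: -520/21 ≈ -24.762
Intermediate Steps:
C = -65/21 (C = -195*1/63 = -65/21 ≈ -3.0952)
T = 8 (T = 3 + 5 = 8)
C*T = -65/21*8 = -520/21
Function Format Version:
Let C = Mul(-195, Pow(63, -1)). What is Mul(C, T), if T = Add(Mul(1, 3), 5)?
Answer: Rational(-520, 21) ≈ -24.762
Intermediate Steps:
C = Rational(-65, 21) (C = Mul(-195, Rational(1, 63)) = Rational(-65, 21) ≈ -3.0952)
T = 8 (T = Add(3, 5) = 8)
Mul(C, T) = Mul(Rational(-65, 21), 8) = Rational(-520, 21)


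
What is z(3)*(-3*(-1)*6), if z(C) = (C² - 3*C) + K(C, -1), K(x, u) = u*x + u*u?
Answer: -36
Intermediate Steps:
K(x, u) = u² + u*x (K(x, u) = u*x + u² = u² + u*x)
z(C) = 1 + C² - 4*C (z(C) = (C² - 3*C) - (-1 + C) = (C² - 3*C) + (1 - C) = 1 + C² - 4*C)
z(3)*(-3*(-1)*6) = (1 + 3² - 4*3)*(-3*(-1)*6) = (1 + 9 - 12)*(3*6) = -2*18 = -36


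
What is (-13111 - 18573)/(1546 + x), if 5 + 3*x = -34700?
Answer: 95052/30067 ≈ 3.1613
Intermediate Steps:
x = -34705/3 (x = -5/3 + (1/3)*(-34700) = -5/3 - 34700/3 = -34705/3 ≈ -11568.)
(-13111 - 18573)/(1546 + x) = (-13111 - 18573)/(1546 - 34705/3) = -31684/(-30067/3) = -31684*(-3/30067) = 95052/30067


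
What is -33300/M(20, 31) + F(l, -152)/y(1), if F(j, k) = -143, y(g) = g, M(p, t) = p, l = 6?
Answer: -1808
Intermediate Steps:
-33300/M(20, 31) + F(l, -152)/y(1) = -33300/20 - 143/1 = -33300*1/20 - 143*1 = -1665 - 143 = -1808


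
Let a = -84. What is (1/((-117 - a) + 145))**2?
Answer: 1/12544 ≈ 7.9719e-5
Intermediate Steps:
(1/((-117 - a) + 145))**2 = (1/((-117 - 1*(-84)) + 145))**2 = (1/((-117 + 84) + 145))**2 = (1/(-33 + 145))**2 = (1/112)**2 = 1/12544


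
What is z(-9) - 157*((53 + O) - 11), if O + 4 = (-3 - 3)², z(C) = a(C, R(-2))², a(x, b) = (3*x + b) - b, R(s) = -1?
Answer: -10889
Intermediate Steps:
a(x, b) = 3*x (a(x, b) = (b + 3*x) - b = 3*x)
z(C) = 9*C² (z(C) = (3*C)² = 9*C²)
O = 32 (O = -4 + (-3 - 3)² = -4 + (-6)² = -4 + 36 = 32)
z(-9) - 157*((53 + O) - 11) = 9*(-9)² - 157*((53 + 32) - 11) = 9*81 - 157*(85 - 11) = 729 - 157*74 = 729 - 11618 = -10889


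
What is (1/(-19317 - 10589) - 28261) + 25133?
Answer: -93545969/29906 ≈ -3128.0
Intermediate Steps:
(1/(-19317 - 10589) - 28261) + 25133 = (1/(-29906) - 28261) + 25133 = (-1/29906 - 28261) + 25133 = -845173467/29906 + 25133 = -93545969/29906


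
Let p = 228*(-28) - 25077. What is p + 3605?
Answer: -27856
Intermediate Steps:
p = -31461 (p = -6384 - 25077 = -31461)
p + 3605 = -31461 + 3605 = -27856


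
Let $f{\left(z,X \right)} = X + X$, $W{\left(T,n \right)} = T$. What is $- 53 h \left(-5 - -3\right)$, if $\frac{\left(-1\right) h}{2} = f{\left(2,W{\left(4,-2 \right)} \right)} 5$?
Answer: $-8480$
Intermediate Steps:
$f{\left(z,X \right)} = 2 X$
$h = -80$ ($h = - 2 \cdot 2 \cdot 4 \cdot 5 = - 2 \cdot 8 \cdot 5 = \left(-2\right) 40 = -80$)
$- 53 h \left(-5 - -3\right) = \left(-53\right) \left(-80\right) \left(-5 - -3\right) = 4240 \left(-5 + 3\right) = 4240 \left(-2\right) = -8480$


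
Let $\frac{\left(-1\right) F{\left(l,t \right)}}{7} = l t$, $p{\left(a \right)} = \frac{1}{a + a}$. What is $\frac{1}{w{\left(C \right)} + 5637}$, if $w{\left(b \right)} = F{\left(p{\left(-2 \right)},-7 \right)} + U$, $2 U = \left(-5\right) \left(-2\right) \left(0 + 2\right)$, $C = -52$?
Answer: $\frac{4}{22539} \approx 0.00017747$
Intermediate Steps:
$p{\left(a \right)} = \frac{1}{2 a}$
$F{\left(l,t \right)} = - 7 l t$
$U = 10$ ($U = \frac{\left(-5\right) \left(-2\right) \left(0 + 2\right)}{2} = \frac{10 \cdot 2}{2} = \frac{1}{2} \cdot 20 = 10$)
$w{\left(b \right)} = - \frac{9}{4}$ ($w{\left(b \right)} = \left(-7\right) \frac{1}{2 \left(-2\right)} \left(-7\right) + 10 = \left(-7\right) \frac{1}{2} \left(- \frac{1}{2}\right) \left(-7\right) + 10 = \left(-7\right) \left(- \frac{1}{4}\right) \left(-7\right) + 10 = - \frac{49}{4} + 10 = - \frac{9}{4}$)
$\frac{1}{w{\left(C \right)} + 5637} = \frac{1}{- \frac{9}{4} + 5637} = \frac{1}{\frac{22539}{4}} = \frac{4}{22539}$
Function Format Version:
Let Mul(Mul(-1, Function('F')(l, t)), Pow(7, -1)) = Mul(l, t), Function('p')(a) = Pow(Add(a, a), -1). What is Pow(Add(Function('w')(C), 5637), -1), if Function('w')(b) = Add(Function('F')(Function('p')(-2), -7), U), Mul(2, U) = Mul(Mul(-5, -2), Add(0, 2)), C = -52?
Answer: Rational(4, 22539) ≈ 0.00017747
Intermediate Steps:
Function('p')(a) = Mul(Rational(1, 2), Pow(a, -1)) (Function('p')(a) = Pow(Mul(2, a), -1) = Mul(Rational(1, 2), Pow(a, -1)))
Function('F')(l, t) = Mul(-7, l, t) (Function('F')(l, t) = Mul(-7, Mul(l, t)) = Mul(-7, l, t))
U = 10 (U = Mul(Rational(1, 2), Mul(Mul(-5, -2), Add(0, 2))) = Mul(Rational(1, 2), Mul(10, 2)) = Mul(Rational(1, 2), 20) = 10)
Function('w')(b) = Rational(-9, 4) (Function('w')(b) = Add(Mul(-7, Mul(Rational(1, 2), Pow(-2, -1)), -7), 10) = Add(Mul(-7, Mul(Rational(1, 2), Rational(-1, 2)), -7), 10) = Add(Mul(-7, Rational(-1, 4), -7), 10) = Add(Rational(-49, 4), 10) = Rational(-9, 4))
Pow(Add(Function('w')(C), 5637), -1) = Pow(Add(Rational(-9, 4), 5637), -1) = Pow(Rational(22539, 4), -1) = Rational(4, 22539)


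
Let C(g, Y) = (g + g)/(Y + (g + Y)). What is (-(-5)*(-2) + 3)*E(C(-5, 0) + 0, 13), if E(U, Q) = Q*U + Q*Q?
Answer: -1365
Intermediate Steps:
C(g, Y) = 2*g/(g + 2*Y) (C(g, Y) = (2*g)/(Y + (Y + g)) = (2*g)/(g + 2*Y) = 2*g/(g + 2*Y))
E(U, Q) = Q**2 + Q*U (E(U, Q) = Q*U + Q**2 = Q**2 + Q*U)
(-(-5)*(-2) + 3)*E(C(-5, 0) + 0, 13) = (-(-5)*(-2) + 3)*(13*(13 + (2*(-5)/(-5 + 2*0) + 0))) = (-5*2 + 3)*(13*(13 + (2*(-5)/(-5 + 0) + 0))) = (-10 + 3)*(13*(13 + (2*(-5)/(-5) + 0))) = -91*(13 + (2*(-5)*(-1/5) + 0)) = -91*(13 + (2 + 0)) = -91*(13 + 2) = -91*15 = -7*195 = -1365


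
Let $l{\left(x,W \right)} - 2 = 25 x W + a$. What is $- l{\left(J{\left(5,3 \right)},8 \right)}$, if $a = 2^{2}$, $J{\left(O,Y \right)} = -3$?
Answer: $594$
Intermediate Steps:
$a = 4$
$l{\left(x,W \right)} = 6 + 25 W x$ ($l{\left(x,W \right)} = 2 + \left(25 x W + 4\right) = 2 + \left(25 W x + 4\right) = 2 + \left(4 + 25 W x\right) = 6 + 25 W x$)
$- l{\left(J{\left(5,3 \right)},8 \right)} = - (6 + 25 \cdot 8 \left(-3\right)) = - (6 - 600) = \left(-1\right) \left(-594\right) = 594$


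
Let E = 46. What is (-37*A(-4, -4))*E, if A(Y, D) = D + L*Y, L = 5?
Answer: 40848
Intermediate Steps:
A(Y, D) = D + 5*Y
(-37*A(-4, -4))*E = -37*(-4 + 5*(-4))*46 = -37*(-4 - 20)*46 = -37*(-24)*46 = 888*46 = 40848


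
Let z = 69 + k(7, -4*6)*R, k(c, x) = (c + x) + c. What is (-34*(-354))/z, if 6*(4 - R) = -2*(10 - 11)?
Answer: 36108/97 ≈ 372.25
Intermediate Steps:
k(c, x) = x + 2*c
R = 11/3 (R = 4 - (-1)*(10 - 11)/3 = 4 - (-1)*(-1)/3 = 4 - ⅙*2 = 4 - ⅓ = 11/3 ≈ 3.6667)
z = 97/3 (z = 69 + (-4*6 + 2*7)*(11/3) = 69 + (-24 + 14)*(11/3) = 69 - 10*11/3 = 69 - 110/3 = 97/3 ≈ 32.333)
(-34*(-354))/z = (-34*(-354))/(97/3) = 12036*(3/97) = 36108/97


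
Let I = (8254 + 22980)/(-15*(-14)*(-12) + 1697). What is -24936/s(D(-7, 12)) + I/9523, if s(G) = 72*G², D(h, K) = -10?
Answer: -8152458931/2351228700 ≈ -3.4673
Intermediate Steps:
I = -31234/823 (I = 31234/(210*(-12) + 1697) = 31234/(-2520 + 1697) = 31234/(-823) = 31234*(-1/823) = -31234/823 ≈ -37.951)
-24936/s(D(-7, 12)) + I/9523 = -24936/(72*(-10)²) - 31234/823/9523 = -24936/(72*100) - 31234/823*1/9523 = -24936/7200 - 31234/7837429 = -24936*1/7200 - 31234/7837429 = -1039/300 - 31234/7837429 = -8152458931/2351228700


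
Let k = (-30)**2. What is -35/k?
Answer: -7/180 ≈ -0.038889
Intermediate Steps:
k = 900
-35/k = -35/900 = -35*1/900 = -7/180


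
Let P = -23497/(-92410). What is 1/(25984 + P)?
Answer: 92410/2401204937 ≈ 3.8485e-5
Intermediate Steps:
P = 23497/92410 (P = -23497*(-1/92410) = 23497/92410 ≈ 0.25427)
1/(25984 + P) = 1/(25984 + 23497/92410) = 1/(2401204937/92410) = 92410/2401204937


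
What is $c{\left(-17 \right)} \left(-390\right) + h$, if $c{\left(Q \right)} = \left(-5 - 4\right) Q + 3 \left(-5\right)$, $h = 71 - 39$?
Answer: $-53788$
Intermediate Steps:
$h = 32$
$c{\left(Q \right)} = -15 - 9 Q$ ($c{\left(Q \right)} = - 9 Q - 15 = -15 - 9 Q$)
$c{\left(-17 \right)} \left(-390\right) + h = \left(-15 - -153\right) \left(-390\right) + 32 = \left(-15 + 153\right) \left(-390\right) + 32 = 138 \left(-390\right) + 32 = -53820 + 32 = -53788$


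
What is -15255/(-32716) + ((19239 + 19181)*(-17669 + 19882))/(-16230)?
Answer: -278137992871/53098068 ≈ -5238.2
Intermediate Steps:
-15255/(-32716) + ((19239 + 19181)*(-17669 + 19882))/(-16230) = -15255*(-1/32716) + (38420*2213)*(-1/16230) = 15255/32716 + 85023460*(-1/16230) = 15255/32716 - 8502346/1623 = -278137992871/53098068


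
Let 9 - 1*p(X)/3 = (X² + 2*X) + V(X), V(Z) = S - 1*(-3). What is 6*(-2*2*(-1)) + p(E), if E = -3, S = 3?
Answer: 24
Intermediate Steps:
V(Z) = 6 (V(Z) = 3 - 1*(-3) = 3 + 3 = 6)
p(X) = 9 - 6*X - 3*X² (p(X) = 27 - 3*((X² + 2*X) + 6) = 27 - 3*(6 + X² + 2*X) = 27 + (-18 - 6*X - 3*X²) = 9 - 6*X - 3*X²)
6*(-2*2*(-1)) + p(E) = 6*(-2*2*(-1)) + (9 - 6*(-3) - 3*(-3)²) = 6*(-4*(-1)) + (9 + 18 - 3*9) = 6*4 + (9 + 18 - 27) = 24 + 0 = 24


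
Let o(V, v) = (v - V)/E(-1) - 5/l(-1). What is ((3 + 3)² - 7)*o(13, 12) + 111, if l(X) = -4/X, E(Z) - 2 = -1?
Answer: 183/4 ≈ 45.750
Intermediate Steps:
E(Z) = 1 (E(Z) = 2 - 1 = 1)
o(V, v) = -5/4 + v - V (o(V, v) = (v - V)/1 - 5/((-4/(-1))) = (v - V)*1 - 5/((-4*(-1))) = (v - V) - 5/4 = -5/4 + v - V)
((3 + 3)² - 7)*o(13, 12) + 111 = ((3 + 3)² - 7)*(-5/4 + 12 - 1*13) + 111 = (6² - 7)*(-5/4 + 12 - 13) + 111 = (36 - 7)*(-9/4) + 111 = 29*(-9/4) + 111 = -261/4 + 111 = 183/4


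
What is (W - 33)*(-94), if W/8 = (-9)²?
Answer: -57810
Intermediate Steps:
W = 648 (W = 8*(-9)² = 8*81 = 648)
(W - 33)*(-94) = (648 - 33)*(-94) = 615*(-94) = -57810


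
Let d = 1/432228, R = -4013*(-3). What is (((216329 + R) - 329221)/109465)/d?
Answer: -43591490484/109465 ≈ -3.9822e+5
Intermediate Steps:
R = 12039
d = 1/432228 ≈ 2.3136e-6
(((216329 + R) - 329221)/109465)/d = (((216329 + 12039) - 329221)/109465)/(1/432228) = ((228368 - 329221)*(1/109465))*432228 = -100853*1/109465*432228 = -100853/109465*432228 = -43591490484/109465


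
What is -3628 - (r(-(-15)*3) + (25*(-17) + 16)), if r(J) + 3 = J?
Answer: -3261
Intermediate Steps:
r(J) = -3 + J
-3628 - (r(-(-15)*3) + (25*(-17) + 16)) = -3628 - ((-3 - (-15)*3) + (25*(-17) + 16)) = -3628 - ((-3 - 3*(-15)) + (-425 + 16)) = -3628 - ((-3 + 45) - 409) = -3628 - (42 - 409) = -3628 - 1*(-367) = -3628 + 367 = -3261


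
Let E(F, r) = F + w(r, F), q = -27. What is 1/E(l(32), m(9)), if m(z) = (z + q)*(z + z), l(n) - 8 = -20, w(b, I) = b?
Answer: -1/336 ≈ -0.0029762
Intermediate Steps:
l(n) = -12 (l(n) = 8 - 20 = -12)
m(z) = 2*z*(-27 + z) (m(z) = (z - 27)*(z + z) = (-27 + z)*(2*z) = 2*z*(-27 + z))
E(F, r) = F + r
1/E(l(32), m(9)) = 1/(-12 + 2*9*(-27 + 9)) = 1/(-12 + 2*9*(-18)) = 1/(-12 - 324) = 1/(-336) = -1/336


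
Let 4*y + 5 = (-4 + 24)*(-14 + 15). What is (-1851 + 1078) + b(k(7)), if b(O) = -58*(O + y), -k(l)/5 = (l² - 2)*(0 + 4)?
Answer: 107059/2 ≈ 53530.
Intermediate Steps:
k(l) = 40 - 20*l² (k(l) = -5*(l² - 2)*(0 + 4) = -5*(-2 + l²)*4 = -5*(-8 + 4*l²) = 40 - 20*l²)
y = 15/4 (y = -5/4 + ((-4 + 24)*(-14 + 15))/4 = -5/4 + (20*1)/4 = -5/4 + (¼)*20 = -5/4 + 5 = 15/4 ≈ 3.7500)
b(O) = -435/2 - 58*O (b(O) = -58*(O + 15/4) = -58*(15/4 + O) = -435/2 - 58*O)
(-1851 + 1078) + b(k(7)) = (-1851 + 1078) + (-435/2 - 58*(40 - 20*7²)) = -773 + (-435/2 - 58*(40 - 20*49)) = -773 + (-435/2 - 58*(40 - 980)) = -773 + (-435/2 - 58*(-940)) = -773 + (-435/2 + 54520) = -773 + 108605/2 = 107059/2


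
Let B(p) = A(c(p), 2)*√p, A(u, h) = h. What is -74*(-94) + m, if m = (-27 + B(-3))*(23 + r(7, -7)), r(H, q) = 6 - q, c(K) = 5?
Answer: 5984 + 72*I*√3 ≈ 5984.0 + 124.71*I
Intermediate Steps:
B(p) = 2*√p
m = -972 + 72*I*√3 (m = (-27 + 2*√(-3))*(23 + (6 - 1*(-7))) = (-27 + 2*(I*√3))*(23 + (6 + 7)) = (-27 + 2*I*√3)*(23 + 13) = (-27 + 2*I*√3)*36 = -972 + 72*I*√3 ≈ -972.0 + 124.71*I)
-74*(-94) + m = -74*(-94) + (-972 + 72*I*√3) = 6956 + (-972 + 72*I*√3) = 5984 + 72*I*√3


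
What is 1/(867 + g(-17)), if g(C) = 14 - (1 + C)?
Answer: 1/897 ≈ 0.0011148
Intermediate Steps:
g(C) = 13 - C (g(C) = 14 + (-1 - C) = 13 - C)
1/(867 + g(-17)) = 1/(867 + (13 - 1*(-17))) = 1/(867 + (13 + 17)) = 1/(867 + 30) = 1/897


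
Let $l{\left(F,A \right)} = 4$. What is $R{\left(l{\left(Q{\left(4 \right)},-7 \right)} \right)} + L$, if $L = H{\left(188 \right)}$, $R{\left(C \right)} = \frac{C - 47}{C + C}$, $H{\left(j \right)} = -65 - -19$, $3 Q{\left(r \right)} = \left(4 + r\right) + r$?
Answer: $- \frac{411}{8} \approx -51.375$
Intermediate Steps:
$Q{\left(r \right)} = \frac{4}{3} + \frac{2 r}{3}$ ($Q{\left(r \right)} = \frac{\left(4 + r\right) + r}{3} = \frac{4 + 2 r}{3} = \frac{4}{3} + \frac{2 r}{3}$)
$H{\left(j \right)} = -46$ ($H{\left(j \right)} = -65 + 19 = -46$)
$R{\left(C \right)} = \frac{-47 + C}{2 C}$
$L = -46$
$R{\left(l{\left(Q{\left(4 \right)},-7 \right)} \right)} + L = \frac{-47 + 4}{2 \cdot 4} - 46 = \frac{1}{2} \cdot \frac{1}{4} \left(-43\right) - 46 = - \frac{43}{8} - 46 = - \frac{411}{8}$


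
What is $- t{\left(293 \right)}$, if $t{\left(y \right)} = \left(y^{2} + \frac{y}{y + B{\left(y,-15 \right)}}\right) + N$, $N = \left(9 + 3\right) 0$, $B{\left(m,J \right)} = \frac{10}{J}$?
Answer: $- \frac{75290452}{877} \approx -85850.0$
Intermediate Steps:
$N = 0$ ($N = 12 \cdot 0 = 0$)
$t{\left(y \right)} = y^{2} + \frac{y}{- \frac{2}{3} + y}$ ($t{\left(y \right)} = \left(y^{2} + \frac{y}{y + \frac{10}{-15}}\right) + 0 = \left(y^{2} + \frac{y}{y + 10 \left(- \frac{1}{15}\right)}\right) + 0 = \left(y^{2} + \frac{y}{y - \frac{2}{3}}\right) + 0 = \left(y^{2} + \frac{y}{- \frac{2}{3} + y}\right) + 0 = y^{2} + \frac{y}{- \frac{2}{3} + y}$)
$- t{\left(293 \right)} = - \frac{293 \left(3 - 586 + 3 \cdot 293^{2}\right)}{-2 + 3 \cdot 293} = - \frac{293 \left(3 - 586 + 3 \cdot 85849\right)}{-2 + 879} = - \frac{293 \left(3 - 586 + 257547\right)}{877} = - \frac{293 \cdot 256964}{877} = \left(-1\right) \frac{75290452}{877} = - \frac{75290452}{877}$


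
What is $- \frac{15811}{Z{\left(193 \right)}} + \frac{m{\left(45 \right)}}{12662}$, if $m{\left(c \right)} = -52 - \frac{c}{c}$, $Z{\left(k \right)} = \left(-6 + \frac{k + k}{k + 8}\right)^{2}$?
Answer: $- \frac{4044135334441}{4256964400} \approx -950.0$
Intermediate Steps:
$Z{\left(k \right)} = \left(-6 + \frac{2 k}{8 + k}\right)^{2}$
$m{\left(c \right)} = -53$ ($m{\left(c \right)} = -52 - 1 = -53$)
$- \frac{15811}{Z{\left(193 \right)}} + \frac{m{\left(45 \right)}}{12662} = - \frac{15811}{16 \frac{1}{\left(8 + 193\right)^{2}} \left(12 + 193\right)^{2}} - \frac{53}{12662} = - \frac{15811}{16 \cdot \frac{1}{40401} \cdot 205^{2}} - \frac{53}{12662} = - \frac{15811}{16 \cdot \frac{1}{40401} \cdot 42025} - \frac{53}{12662} = - \frac{15811}{\frac{672400}{40401}} - \frac{53}{12662} = \left(-15811\right) \frac{40401}{672400} - \frac{53}{12662} = - \frac{638780211}{672400} - \frac{53}{12662} = - \frac{4044135334441}{4256964400}$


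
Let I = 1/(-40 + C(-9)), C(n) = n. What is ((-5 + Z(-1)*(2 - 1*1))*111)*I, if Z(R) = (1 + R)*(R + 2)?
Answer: 555/49 ≈ 11.327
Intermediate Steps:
Z(R) = (1 + R)*(2 + R)
I = -1/49 (I = 1/(-40 - 9) = 1/(-49) = -1/49 ≈ -0.020408)
((-5 + Z(-1)*(2 - 1*1))*111)*I = ((-5 + (2 + (-1)**2 + 3*(-1))*(2 - 1*1))*111)*(-1/49) = ((-5 + (2 + 1 - 3)*(2 - 1))*111)*(-1/49) = ((-5 + 0*1)*111)*(-1/49) = ((-5 + 0)*111)*(-1/49) = -5*111*(-1/49) = -555*(-1/49) = 555/49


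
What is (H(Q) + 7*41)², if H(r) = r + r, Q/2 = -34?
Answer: 22801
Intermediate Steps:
Q = -68 (Q = 2*(-34) = -68)
H(r) = 2*r
(H(Q) + 7*41)² = (2*(-68) + 7*41)² = (-136 + 287)² = 151² = 22801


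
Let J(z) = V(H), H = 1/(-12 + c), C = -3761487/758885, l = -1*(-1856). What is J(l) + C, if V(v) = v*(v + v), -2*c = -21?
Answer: -27782303/6829965 ≈ -4.0677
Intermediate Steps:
c = 21/2 (c = -½*(-21) = 21/2 ≈ 10.500)
l = 1856
C = -3761487/758885 (C = -3761487*1/758885 = -3761487/758885 ≈ -4.9566)
H = -⅔ (H = 1/(-12 + 21/2) = 1/(-3/2) = -⅔ ≈ -0.66667)
V(v) = 2*v² (V(v) = v*(2*v) = 2*v²)
J(z) = 8/9 (J(z) = 2*(-⅔)² = 2*(4/9) = 8/9)
J(l) + C = 8/9 - 3761487/758885 = -27782303/6829965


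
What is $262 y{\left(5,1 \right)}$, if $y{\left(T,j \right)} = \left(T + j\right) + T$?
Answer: $2882$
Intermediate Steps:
$y{\left(T,j \right)} = j + 2 T$
$262 y{\left(5,1 \right)} = 262 \left(1 + 2 \cdot 5\right) = 262 \left(1 + 10\right) = 262 \cdot 11 = 2882$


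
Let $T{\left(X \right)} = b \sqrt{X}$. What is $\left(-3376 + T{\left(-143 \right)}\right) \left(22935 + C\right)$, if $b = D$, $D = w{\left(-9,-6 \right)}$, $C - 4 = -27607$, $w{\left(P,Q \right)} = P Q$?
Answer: $15759168 - 252072 i \sqrt{143} \approx 1.5759 \cdot 10^{7} - 3.0143 \cdot 10^{6} i$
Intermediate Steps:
$C = -27603$ ($C = 4 - 27607 = -27603$)
$D = 54$ ($D = \left(-9\right) \left(-6\right) = 54$)
$b = 54$
$T{\left(X \right)} = 54 \sqrt{X}$
$\left(-3376 + T{\left(-143 \right)}\right) \left(22935 + C\right) = \left(-3376 + 54 \sqrt{-143}\right) \left(22935 - 27603\right) = \left(-3376 + 54 i \sqrt{143}\right) \left(-4668\right) = 15759168 - 252072 i \sqrt{143}$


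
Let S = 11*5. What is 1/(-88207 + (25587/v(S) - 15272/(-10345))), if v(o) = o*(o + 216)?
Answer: -6167689/544013650556 ≈ -1.1337e-5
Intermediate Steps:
S = 55
v(o) = o*(216 + o)
1/(-88207 + (25587/v(S) - 15272/(-10345))) = 1/(-88207 + (25587/((55*(216 + 55))) - 15272/(-10345))) = 1/(-88207 + (25587/((55*271)) - 15272*(-1/10345))) = 1/(-88207 + (25587/14905 + 15272/10345)) = 1/(-88207 + 19693067/6167689) = 1/(-544013650556/6167689) = -6167689/544013650556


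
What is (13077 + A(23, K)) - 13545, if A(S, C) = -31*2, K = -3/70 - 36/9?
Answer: -530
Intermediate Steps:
K = -283/70 (K = -3*1/70 - 36*⅑ = -3/70 - 4 = -283/70 ≈ -4.0429)
A(S, C) = -62
(13077 + A(23, K)) - 13545 = (13077 - 62) - 13545 = 13015 - 13545 = -530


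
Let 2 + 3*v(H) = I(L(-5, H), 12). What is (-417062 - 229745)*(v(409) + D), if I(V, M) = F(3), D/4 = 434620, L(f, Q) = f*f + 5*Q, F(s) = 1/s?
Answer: -10120146066205/9 ≈ -1.1245e+12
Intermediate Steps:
F(s) = 1/s
L(f, Q) = f**2 + 5*Q
D = 1738480 (D = 4*434620 = 1738480)
I(V, M) = 1/3
v(H) = -5/9 (v(H) = -2/3 + (1/3)*(1/3) = -2/3 + 1/9 = -5/9)
(-417062 - 229745)*(v(409) + D) = (-417062 - 229745)*(-5/9 + 1738480) = -646807*15646315/9 = -10120146066205/9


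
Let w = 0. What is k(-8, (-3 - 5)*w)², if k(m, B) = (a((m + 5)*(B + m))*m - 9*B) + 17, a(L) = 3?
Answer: 49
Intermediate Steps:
k(m, B) = 17 - 9*B + 3*m (k(m, B) = (3*m - 9*B) + 17 = (-9*B + 3*m) + 17 = 17 - 9*B + 3*m)
k(-8, (-3 - 5)*w)² = (17 - 9*(-3 - 5)*0 + 3*(-8))² = (17 - (-72)*0 - 24)² = (17 - 9*0 - 24)² = (17 + 0 - 24)² = (-7)² = 49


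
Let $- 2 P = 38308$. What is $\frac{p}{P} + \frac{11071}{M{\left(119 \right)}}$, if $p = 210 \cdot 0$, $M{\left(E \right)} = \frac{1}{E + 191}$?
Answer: $3432010$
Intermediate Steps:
$P = -19154$ ($P = \left(- \frac{1}{2}\right) 38308 = -19154$)
$M{\left(E \right)} = \frac{1}{191 + E}$
$p = 0$
$\frac{p}{P} + \frac{11071}{M{\left(119 \right)}} = \frac{0}{-19154} + \frac{11071}{\frac{1}{191 + 119}} = 0 \left(- \frac{1}{19154}\right) + \frac{11071}{\frac{1}{310}} = 0 + 11071 \frac{1}{\frac{1}{310}} = 0 + 11071 \cdot 310 = 0 + 3432010 = 3432010$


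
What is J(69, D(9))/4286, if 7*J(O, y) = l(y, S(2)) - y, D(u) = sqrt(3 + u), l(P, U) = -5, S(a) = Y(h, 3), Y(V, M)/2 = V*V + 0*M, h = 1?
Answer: -5/30002 - sqrt(3)/15001 ≈ -0.00028212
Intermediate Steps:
Y(V, M) = 2*V**2 (Y(V, M) = 2*(V*V + 0*M) = 2*(V**2 + 0) = 2*V**2)
S(a) = 2 (S(a) = 2*1**2 = 2*1 = 2)
J(O, y) = -5/7 - y/7 (J(O, y) = (-5 - y)/7 = -5/7 - y/7)
J(69, D(9))/4286 = (-5/7 - sqrt(3 + 9)/7)/4286 = (-5/7 - 2*sqrt(3)/7)*(1/4286) = -5/30002 - sqrt(3)/15001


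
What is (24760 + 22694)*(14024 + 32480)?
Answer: 2206800816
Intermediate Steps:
(24760 + 22694)*(14024 + 32480) = 47454*46504 = 2206800816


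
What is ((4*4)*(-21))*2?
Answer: -672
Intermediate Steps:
((4*4)*(-21))*2 = (16*(-21))*2 = -336*2 = -672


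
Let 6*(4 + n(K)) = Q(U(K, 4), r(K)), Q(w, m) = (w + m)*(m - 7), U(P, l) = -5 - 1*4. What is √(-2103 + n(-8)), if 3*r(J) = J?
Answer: I*√676578/18 ≈ 45.697*I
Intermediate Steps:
U(P, l) = -9 (U(P, l) = -5 - 4 = -9)
r(J) = J/3
Q(w, m) = (-7 + m)*(m + w) (Q(w, m) = (m + w)*(-7 + m) = (-7 + m)*(m + w))
n(K) = 13/2 - 8*K/9 + K²/54 (n(K) = -4 + ((K/3)² - 7*K/3 - 7*(-9) + (K/3)*(-9))/6 = -4 + (K²/9 - 7*K/3 + 63 - 3*K)/6 = -4 + (63 - 16*K/3 + K²/9)/6 = -4 + (21/2 - 8*K/9 + K²/54) = 13/2 - 8*K/9 + K²/54)
√(-2103 + n(-8)) = √(-2103 + (13/2 - 8/9*(-8) + (1/54)*(-8)²)) = √(-2103 + (13/2 + 64/9 + (1/54)*64)) = √(-2103 + (13/2 + 64/9 + 32/27)) = √(-2103 + 799/54) = √(-112763/54) = I*√676578/18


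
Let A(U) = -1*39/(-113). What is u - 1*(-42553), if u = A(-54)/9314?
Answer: 44786266585/1052482 ≈ 42553.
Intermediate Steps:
A(U) = 39/113 (A(U) = -39*(-1/113) = 39/113)
u = 39/1052482 (u = (39/113)/9314 = (39/113)*(1/9314) = 39/1052482 ≈ 3.7055e-5)
u - 1*(-42553) = 39/1052482 - 1*(-42553) = 39/1052482 + 42553 = 44786266585/1052482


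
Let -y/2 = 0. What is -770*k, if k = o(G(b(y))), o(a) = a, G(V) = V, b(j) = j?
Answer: 0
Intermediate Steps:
y = 0 (y = -2*0 = 0)
k = 0
-770*k = -770*0 = -10*0 = 0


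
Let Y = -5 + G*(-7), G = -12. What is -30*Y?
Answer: -2370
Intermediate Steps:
Y = 79 (Y = -5 - 12*(-7) = -5 + 84 = 79)
-30*Y = -30*79 = -2370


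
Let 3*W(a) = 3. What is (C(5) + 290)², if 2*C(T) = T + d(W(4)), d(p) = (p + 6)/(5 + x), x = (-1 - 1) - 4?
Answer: 83521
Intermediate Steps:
x = -6 (x = -2 - 4 = -6)
W(a) = 1 (W(a) = (⅓)*3 = 1)
d(p) = -6 - p (d(p) = (p + 6)/(5 - 6) = (6 + p)/(-1) = (6 + p)*(-1) = -6 - p)
C(T) = -7/2 + T/2 (C(T) = (T + (-6 - 1*1))/2 = (T + (-6 - 1))/2 = (T - 7)/2 = (-7 + T)/2 = -7/2 + T/2)
(C(5) + 290)² = ((-7/2 + (½)*5) + 290)² = ((-7/2 + 5/2) + 290)² = (-1 + 290)² = 289² = 83521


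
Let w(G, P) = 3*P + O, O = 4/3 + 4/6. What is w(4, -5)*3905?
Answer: -50765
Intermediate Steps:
O = 2 (O = 4*(1/3) + 4*(1/6) = 4/3 + 2/3 = 2)
w(G, P) = 2 + 3*P (w(G, P) = 3*P + 2 = 2 + 3*P)
w(4, -5)*3905 = (2 + 3*(-5))*3905 = (2 - 15)*3905 = -13*3905 = -50765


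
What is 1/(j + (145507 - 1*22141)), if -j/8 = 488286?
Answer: -1/3782922 ≈ -2.6435e-7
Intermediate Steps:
j = -3906288 (j = -8*488286 = -3906288)
1/(j + (145507 - 1*22141)) = 1/(-3906288 + (145507 - 1*22141)) = 1/(-3906288 + (145507 - 22141)) = 1/(-3906288 + 123366) = 1/(-3782922) = -1/3782922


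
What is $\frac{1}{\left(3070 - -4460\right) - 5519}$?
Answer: $\frac{1}{2011} \approx 0.00049726$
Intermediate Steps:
$\frac{1}{\left(3070 - -4460\right) - 5519} = \frac{1}{\left(3070 + 4460\right) - 5519} = \frac{1}{7530 - 5519} = \frac{1}{2011}$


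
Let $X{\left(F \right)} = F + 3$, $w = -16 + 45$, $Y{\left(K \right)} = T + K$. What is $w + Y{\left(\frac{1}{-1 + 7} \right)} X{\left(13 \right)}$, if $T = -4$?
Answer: $- \frac{97}{3} \approx -32.333$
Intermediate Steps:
$Y{\left(K \right)} = -4 + K$
$w = 29$
$X{\left(F \right)} = 3 + F$
$w + Y{\left(\frac{1}{-1 + 7} \right)} X{\left(13 \right)} = 29 + \left(-4 + \frac{1}{-1 + 7}\right) \left(3 + 13\right) = 29 + \left(-4 + \frac{1}{6}\right) 16 = 29 - \frac{184}{3} = - \frac{97}{3}$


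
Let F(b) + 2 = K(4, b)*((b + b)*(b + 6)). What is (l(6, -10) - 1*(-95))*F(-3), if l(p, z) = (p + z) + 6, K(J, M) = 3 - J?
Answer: 1552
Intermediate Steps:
l(p, z) = 6 + p + z
F(b) = -2 - 2*b*(6 + b) (F(b) = -2 + (3 - 1*4)*((b + b)*(b + 6)) = -2 + (3 - 4)*((2*b)*(6 + b)) = -2 - 2*b*(6 + b))
(l(6, -10) - 1*(-95))*F(-3) = ((6 + 6 - 10) - 1*(-95))*(-2 - 12*(-3) - 2*(-3)²) = (2 + 95)*(-2 + 36 - 2*9) = 97*(-2 + 36 - 18) = 97*16 = 1552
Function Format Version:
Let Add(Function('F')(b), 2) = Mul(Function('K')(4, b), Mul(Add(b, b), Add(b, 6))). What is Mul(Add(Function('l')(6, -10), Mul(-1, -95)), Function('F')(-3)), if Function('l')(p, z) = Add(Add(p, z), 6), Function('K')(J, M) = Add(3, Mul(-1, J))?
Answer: 1552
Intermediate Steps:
Function('l')(p, z) = Add(6, p, z)
Function('F')(b) = Add(-2, Mul(-2, b, Add(6, b))) (Function('F')(b) = Add(-2, Mul(Add(3, Mul(-1, 4)), Mul(Add(b, b), Add(b, 6)))) = Add(-2, Mul(Add(3, -4), Mul(Mul(2, b), Add(6, b)))) = Add(-2, Mul(-1, Mul(2, b, Add(6, b)))) = Add(-2, Mul(-2, b, Add(6, b))))
Mul(Add(Function('l')(6, -10), Mul(-1, -95)), Function('F')(-3)) = Mul(Add(Add(6, 6, -10), Mul(-1, -95)), Add(-2, Mul(-12, -3), Mul(-2, Pow(-3, 2)))) = Mul(Add(2, 95), Add(-2, 36, Mul(-2, 9))) = Mul(97, Add(-2, 36, -18)) = Mul(97, 16) = 1552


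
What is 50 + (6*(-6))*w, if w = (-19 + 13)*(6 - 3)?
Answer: 698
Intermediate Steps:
w = -18 (w = -6*3 = -18)
50 + (6*(-6))*w = 50 + (6*(-6))*(-18) = 50 - 36*(-18) = 50 + 648 = 698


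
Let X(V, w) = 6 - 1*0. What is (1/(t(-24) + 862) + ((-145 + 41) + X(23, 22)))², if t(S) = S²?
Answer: 19859291929/2067844 ≈ 9603.9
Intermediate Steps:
X(V, w) = 6 (X(V, w) = 6 + 0 = 6)
(1/(t(-24) + 862) + ((-145 + 41) + X(23, 22)))² = (1/((-24)² + 862) + ((-145 + 41) + 6))² = (1/(576 + 862) + (-104 + 6))² = (1/1438 - 98)² = (-140923/1438)² = 19859291929/2067844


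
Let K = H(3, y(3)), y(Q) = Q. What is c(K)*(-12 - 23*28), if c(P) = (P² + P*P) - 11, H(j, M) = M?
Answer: -4592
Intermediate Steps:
K = 3
c(P) = -11 + 2*P² (c(P) = (P² + P²) - 11 = 2*P² - 11 = -11 + 2*P²)
c(K)*(-12 - 23*28) = (-11 + 2*3²)*(-12 - 23*28) = (-11 + 2*9)*(-12 - 644) = (-11 + 18)*(-656) = 7*(-656) = -4592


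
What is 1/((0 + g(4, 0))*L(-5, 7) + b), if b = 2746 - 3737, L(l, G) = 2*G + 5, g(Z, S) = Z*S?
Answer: -1/991 ≈ -0.0010091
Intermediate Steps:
g(Z, S) = S*Z
L(l, G) = 5 + 2*G
b = -991
1/((0 + g(4, 0))*L(-5, 7) + b) = 1/((0 + 0*4)*(5 + 2*7) - 991) = 1/((0 + 0)*(5 + 14) - 991) = 1/(0*19 - 991) = 1/(0 - 991) = 1/(-991) = -1/991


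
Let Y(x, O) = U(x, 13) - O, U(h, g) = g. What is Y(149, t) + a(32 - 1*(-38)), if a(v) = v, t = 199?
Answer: -116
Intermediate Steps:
Y(x, O) = 13 - O
Y(149, t) + a(32 - 1*(-38)) = (13 - 1*199) + (32 - 1*(-38)) = (13 - 199) + (32 + 38) = -186 + 70 = -116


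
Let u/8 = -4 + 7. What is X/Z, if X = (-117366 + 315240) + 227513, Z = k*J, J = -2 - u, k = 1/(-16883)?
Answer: 7181808721/26 ≈ 2.7622e+8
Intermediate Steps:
u = 24 (u = 8*(-4 + 7) = 8*3 = 24)
k = -1/16883 ≈ -5.9231e-5
J = -26 (J = -2 - 1*24 = -2 - 24 = -26)
Z = 26/16883 (Z = -1/16883*(-26) = 26/16883 ≈ 0.0015400)
X = 425387 (X = 197874 + 227513 = 425387)
X/Z = 425387/(26/16883) = 425387*(16883/26) = 7181808721/26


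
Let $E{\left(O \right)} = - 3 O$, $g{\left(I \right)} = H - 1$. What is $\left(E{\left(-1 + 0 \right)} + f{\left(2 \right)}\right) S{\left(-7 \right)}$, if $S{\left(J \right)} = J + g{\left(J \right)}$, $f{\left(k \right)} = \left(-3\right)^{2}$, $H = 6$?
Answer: $-24$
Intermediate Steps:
$f{\left(k \right)} = 9$
$g{\left(I \right)} = 5$ ($g{\left(I \right)} = 6 - 1 = 5$)
$S{\left(J \right)} = 5 + J$ ($S{\left(J \right)} = J + 5 = 5 + J$)
$\left(E{\left(-1 + 0 \right)} + f{\left(2 \right)}\right) S{\left(-7 \right)} = \left(- 3 \left(-1 + 0\right) + 9\right) \left(5 - 7\right) = \left(\left(-3\right) \left(-1\right) + 9\right) \left(-2\right) = \left(3 + 9\right) \left(-2\right) = 12 \left(-2\right) = -24$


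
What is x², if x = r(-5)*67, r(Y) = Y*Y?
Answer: 2805625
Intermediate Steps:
r(Y) = Y²
x = 1675 (x = (-5)²*67 = 25*67 = 1675)
x² = 1675² = 2805625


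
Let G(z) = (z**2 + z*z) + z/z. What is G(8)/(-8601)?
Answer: -43/2867 ≈ -0.014998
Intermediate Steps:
G(z) = 1 + 2*z**2 (G(z) = (z**2 + z**2) + 1 = 2*z**2 + 1 = 1 + 2*z**2)
G(8)/(-8601) = (1 + 2*8**2)/(-8601) = (1 + 2*64)*(-1/8601) = (1 + 128)*(-1/8601) = 129*(-1/8601) = -43/2867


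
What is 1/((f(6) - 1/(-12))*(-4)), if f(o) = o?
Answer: -3/73 ≈ -0.041096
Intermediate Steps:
1/((f(6) - 1/(-12))*(-4)) = 1/((6 - 1/(-12))*(-4)) = 1/((6 - 1*(-1/12))*(-4)) = 1/((6 + 1/12)*(-4)) = 1/((73/12)*(-4)) = 1/(-73/3) = -3/73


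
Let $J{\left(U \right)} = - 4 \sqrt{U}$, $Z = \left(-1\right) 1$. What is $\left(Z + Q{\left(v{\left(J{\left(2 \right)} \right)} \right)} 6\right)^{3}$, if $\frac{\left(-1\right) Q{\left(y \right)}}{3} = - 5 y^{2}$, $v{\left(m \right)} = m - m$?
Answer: $-1$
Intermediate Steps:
$Z = -1$
$v{\left(m \right)} = 0$
$Q{\left(y \right)} = 15 y^{2}$ ($Q{\left(y \right)} = - 3 \left(- 5 y^{2}\right) = 15 y^{2}$)
$\left(Z + Q{\left(v{\left(J{\left(2 \right)} \right)} \right)} 6\right)^{3} = \left(-1 + 15 \cdot 0^{2} \cdot 6\right)^{3} = \left(-1 + 15 \cdot 0 \cdot 6\right)^{3} = \left(-1 + 0 \cdot 6\right)^{3} = \left(-1 + 0\right)^{3} = \left(-1\right)^{3} = -1$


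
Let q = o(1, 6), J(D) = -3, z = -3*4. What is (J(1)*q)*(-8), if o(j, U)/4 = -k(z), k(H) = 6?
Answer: -576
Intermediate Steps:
z = -12
o(j, U) = -24 (o(j, U) = 4*(-1*6) = 4*(-6) = -24)
q = -24
(J(1)*q)*(-8) = -3*(-24)*(-8) = 72*(-8) = -576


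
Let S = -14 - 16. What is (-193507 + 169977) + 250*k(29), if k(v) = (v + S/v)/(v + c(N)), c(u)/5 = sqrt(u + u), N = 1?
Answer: -18409480/791 - 1013750*sqrt(2)/22939 ≈ -23336.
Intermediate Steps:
S = -30
c(u) = 5*sqrt(2)*sqrt(u) (c(u) = 5*sqrt(u + u) = 5*sqrt(2*u) = 5*(sqrt(2)*sqrt(u)) = 5*sqrt(2)*sqrt(u))
k(v) = (v - 30/v)/(v + 5*sqrt(2)) (k(v) = (v - 30/v)/(v + 5*sqrt(2)*sqrt(1)) = (v - 30/v)/(v + 5*sqrt(2)*1) = (v - 30/v)/(v + 5*sqrt(2)))
(-193507 + 169977) + 250*k(29) = (-193507 + 169977) + 250*((-30 + 29**2)/(29*(29 + 5*sqrt(2)))) = -23530 + 250*((-30 + 841)/(29*(29 + 5*sqrt(2)))) = -23530 + 250*((1/29)*811/(29 + 5*sqrt(2))) = -23530 + 250*(811/(29*(29 + 5*sqrt(2)))) = -23530 + 202750/(29*(29 + 5*sqrt(2)))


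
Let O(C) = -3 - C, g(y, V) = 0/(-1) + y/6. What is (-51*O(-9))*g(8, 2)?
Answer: -408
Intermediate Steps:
g(y, V) = y/6 (g(y, V) = 0*(-1) + y*(⅙) = 0 + y/6 = y/6)
(-51*O(-9))*g(8, 2) = (-51*(-3 - 1*(-9)))*((⅙)*8) = -51*(-3 + 9)*(4/3) = -51*6*(4/3) = -306*4/3 = -408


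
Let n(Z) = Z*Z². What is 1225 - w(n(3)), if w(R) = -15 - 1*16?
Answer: 1256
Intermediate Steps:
n(Z) = Z³
w(R) = -31 (w(R) = -15 - 16 = -31)
1225 - w(n(3)) = 1225 - 1*(-31) = 1225 + 31 = 1256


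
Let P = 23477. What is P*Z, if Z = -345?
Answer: -8099565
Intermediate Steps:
P*Z = 23477*(-345) = -8099565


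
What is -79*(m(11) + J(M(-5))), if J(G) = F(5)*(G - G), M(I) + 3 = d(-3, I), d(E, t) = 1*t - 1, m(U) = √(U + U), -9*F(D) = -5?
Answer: -79*√22 ≈ -370.54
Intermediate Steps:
F(D) = 5/9 (F(D) = -⅑*(-5) = 5/9)
m(U) = √2*√U (m(U) = √(2*U) = √2*√U)
d(E, t) = -1 + t (d(E, t) = t - 1 = -1 + t)
M(I) = -4 + I (M(I) = -3 + (-1 + I) = -4 + I)
J(G) = 0 (J(G) = 5*(G - G)/9 = (5/9)*0 = 0)
-79*(m(11) + J(M(-5))) = -79*(√2*√11 + 0) = -79*(√22 + 0) = -79*√22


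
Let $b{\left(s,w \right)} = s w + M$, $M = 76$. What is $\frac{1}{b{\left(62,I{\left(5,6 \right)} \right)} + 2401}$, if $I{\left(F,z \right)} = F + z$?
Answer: $\frac{1}{3159} \approx 0.00031656$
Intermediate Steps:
$b{\left(s,w \right)} = 76 + s w$ ($b{\left(s,w \right)} = s w + 76 = 76 + s w$)
$\frac{1}{b{\left(62,I{\left(5,6 \right)} \right)} + 2401} = \frac{1}{\left(76 + 62 \left(5 + 6\right)\right) + 2401} = \frac{1}{\left(76 + 62 \cdot 11\right) + 2401} = \frac{1}{\left(76 + 682\right) + 2401} = \frac{1}{758 + 2401} = \frac{1}{3159}$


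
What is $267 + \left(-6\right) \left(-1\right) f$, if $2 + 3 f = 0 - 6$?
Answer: $251$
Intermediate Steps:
$f = - \frac{8}{3}$ ($f = - \frac{2}{3} + \frac{0 - 6}{3} = - \frac{2}{3} + \frac{1}{3} \left(-6\right) = - \frac{2}{3} - 2 = - \frac{8}{3} \approx -2.6667$)
$267 + \left(-6\right) \left(-1\right) f = 267 + \left(-6\right) \left(-1\right) \left(- \frac{8}{3}\right) = 267 + 6 \left(- \frac{8}{3}\right) = 267 - 16 = 251$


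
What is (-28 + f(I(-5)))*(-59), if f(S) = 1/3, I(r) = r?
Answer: 4897/3 ≈ 1632.3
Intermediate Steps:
f(S) = ⅓
(-28 + f(I(-5)))*(-59) = (-28 + ⅓)*(-59) = -83/3*(-59) = 4897/3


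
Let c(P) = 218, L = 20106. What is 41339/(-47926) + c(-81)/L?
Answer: -410357033/481800078 ≈ -0.85172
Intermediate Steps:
41339/(-47926) + c(-81)/L = 41339/(-47926) + 218/20106 = 41339*(-1/47926) + 218*(1/20106) = -41339/47926 + 109/10053 = -410357033/481800078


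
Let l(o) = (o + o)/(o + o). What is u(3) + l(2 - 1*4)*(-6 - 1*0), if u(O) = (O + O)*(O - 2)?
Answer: 0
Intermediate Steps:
l(o) = 1 (l(o) = (2*o)/((2*o)) = (2*o)*(1/(2*o)) = 1)
u(O) = 2*O*(-2 + O) (u(O) = (2*O)*(-2 + O) = 2*O*(-2 + O))
u(3) + l(2 - 1*4)*(-6 - 1*0) = 2*3*(-2 + 3) + 1*(-6 - 1*0) = 2*3*1 + 1*(-6 + 0) = 6 + 1*(-6) = 6 - 6 = 0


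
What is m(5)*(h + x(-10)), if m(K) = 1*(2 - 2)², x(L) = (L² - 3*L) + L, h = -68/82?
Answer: 0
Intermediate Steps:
h = -34/41 (h = -68*1/82 = -34/41 ≈ -0.82927)
x(L) = L² - 2*L
m(K) = 0 (m(K) = 1*0² = 1*0 = 0)
m(5)*(h + x(-10)) = 0*(-34/41 - 10*(-2 - 10)) = 0*(-34/41 - 10*(-12)) = 0*(-34/41 + 120) = 0*(4886/41) = 0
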